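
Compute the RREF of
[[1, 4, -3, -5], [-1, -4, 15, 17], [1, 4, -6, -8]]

[[1, 4, 0, -2], [0, 0, 1, 1], [0, 0, 0, 0]]

R2 -> R2 + R1
  [ 1  4  -3  -5 ]
  [ 0  0  12  12 ]
  [ 1  4  -6  -8 ]
R3 -> R3 − R1
  [ 1  4  -3  -5 ]
  [ 0  0  12  12 ]
  [ 0  0  -3  -3 ]
R2 -> 1/12·R2
  [ 1  4  -3  -5 ]
  [ 0  0   1   1 ]
  [ 0  0  -3  -3 ]
R3 -> R3 + 3·R2
  [ 1  4  -3  -5 ]
  [ 0  0   1   1 ]
  [ 0  0   0   0 ]
R1 -> R1 + 3·R2
  [ 1  4  0  -2 ]
  [ 0  0  1   1 ]
  [ 0  0  0   0 ]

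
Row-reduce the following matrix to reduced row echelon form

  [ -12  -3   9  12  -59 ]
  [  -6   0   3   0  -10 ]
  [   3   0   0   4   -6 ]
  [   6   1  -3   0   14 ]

Multiply R1 by -1/12.
  [  1  1/4  -3/4  -1  59/12 ]
  [ -6    0     3   0    -10 ]
  [  3    0     0   4     -6 ]
  [  6    1    -3   0     14 ]
Add 6 times R1 to R2.
  [ 1  1/4  -3/4  -1  59/12 ]
  [ 0  3/2  -3/2  -6   39/2 ]
  [ 3    0     0   4     -6 ]
  [ 6    1    -3   0     14 ]
Subtract 3 times R1 from R3.
  [ 1   1/4  -3/4  -1  59/12 ]
  [ 0   3/2  -3/2  -6   39/2 ]
  [ 0  -3/4   9/4   7  -83/4 ]
  [ 6     1    -3   0     14 ]
Subtract 6 times R1 from R4.
  [ 1   1/4  -3/4  -1  59/12 ]
  [ 0   3/2  -3/2  -6   39/2 ]
  [ 0  -3/4   9/4   7  -83/4 ]
  [ 0  -1/2   3/2   6  -31/2 ]
Multiply R2 by 2/3.
  [ 1   1/4  -3/4  -1  59/12 ]
  [ 0     1    -1  -4     13 ]
  [ 0  -3/4   9/4   7  -83/4 ]
  [ 0  -1/2   3/2   6  -31/2 ]
Add 3/4 times R2 to R3.
  [ 1   1/4  -3/4  -1  59/12 ]
  [ 0     1    -1  -4     13 ]
  [ 0     0   3/2   4    -11 ]
  [ 0  -1/2   3/2   6  -31/2 ]
Add 1/2 times R2 to R4.
  [ 1  1/4  -3/4  -1  59/12 ]
  [ 0    1    -1  -4     13 ]
  [ 0    0   3/2   4    -11 ]
  [ 0    0     1   4     -9 ]
Multiply R3 by 2/3.
  [ 1  1/4  -3/4   -1  59/12 ]
  [ 0    1    -1   -4     13 ]
  [ 0    0     1  8/3  -22/3 ]
  [ 0    0     1    4     -9 ]
Subtract R3 from R4.
  [ 1  1/4  -3/4   -1  59/12 ]
  [ 0    1    -1   -4     13 ]
  [ 0    0     1  8/3  -22/3 ]
  [ 0    0     0  4/3   -5/3 ]
Multiply R4 by 3/4.
  [ 1  1/4  -3/4   -1  59/12 ]
  [ 0    1    -1   -4     13 ]
  [ 0    0     1  8/3  -22/3 ]
  [ 0    0     0    1   -5/4 ]
Subtract 8/3 times R4 from R3.
  [ 1  1/4  -3/4  -1  59/12 ]
  [ 0    1    -1  -4     13 ]
  [ 0    0     1   0     -4 ]
  [ 0    0     0   1   -5/4 ]
Add 4 times R4 to R2.
  [ 1  1/4  -3/4  -1  59/12 ]
  [ 0    1    -1   0      8 ]
  [ 0    0     1   0     -4 ]
  [ 0    0     0   1   -5/4 ]
Add R4 to R1.
  [ 1  1/4  -3/4  0  11/3 ]
  [ 0    1    -1  0     8 ]
  [ 0    0     1  0    -4 ]
  [ 0    0     0  1  -5/4 ]
Add R3 to R2.
  [ 1  1/4  -3/4  0  11/3 ]
  [ 0    1     0  0     4 ]
  [ 0    0     1  0    -4 ]
  [ 0    0     0  1  -5/4 ]
Add 3/4 times R3 to R1.
  [ 1  1/4  0  0   2/3 ]
  [ 0    1  0  0     4 ]
  [ 0    0  1  0    -4 ]
  [ 0    0  0  1  -5/4 ]
Subtract 1/4 times R2 from R1.
  [ 1  0  0  0  -1/3 ]
  [ 0  1  0  0     4 ]
  [ 0  0  1  0    -4 ]
  [ 0  0  0  1  -5/4 ]

[[1, 0, 0, 0, -1/3], [0, 1, 0, 0, 4], [0, 0, 1, 0, -4], [0, 0, 0, 1, -5/4]]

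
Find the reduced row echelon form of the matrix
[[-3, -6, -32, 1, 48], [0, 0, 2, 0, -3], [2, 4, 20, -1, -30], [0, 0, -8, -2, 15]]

[[1, 2, 0, 0, 0], [0, 0, 1, 0, 0], [0, 0, 0, 1, 0], [0, 0, 0, 0, 1]]

R1 := -1/3·R1
  [ 1  2  32/3  -1/3  -16 ]
  [ 0  0     2     0   -3 ]
  [ 2  4    20    -1  -30 ]
  [ 0  0    -8    -2   15 ]
R3 := R3 − 2·R1
  [ 1  2  32/3  -1/3  -16 ]
  [ 0  0     2     0   -3 ]
  [ 0  0  -4/3  -1/3    2 ]
  [ 0  0    -8    -2   15 ]
R2 := 1/2·R2
  [ 1  2  32/3  -1/3   -16 ]
  [ 0  0     1     0  -3/2 ]
  [ 0  0  -4/3  -1/3     2 ]
  [ 0  0    -8    -2    15 ]
R3 := R3 + 4/3·R2
  [ 1  2  32/3  -1/3   -16 ]
  [ 0  0     1     0  -3/2 ]
  [ 0  0     0  -1/3     0 ]
  [ 0  0    -8    -2    15 ]
R4 := R4 + 8·R2
  [ 1  2  32/3  -1/3   -16 ]
  [ 0  0     1     0  -3/2 ]
  [ 0  0     0  -1/3     0 ]
  [ 0  0     0    -2     3 ]
R3 := -3·R3
  [ 1  2  32/3  -1/3   -16 ]
  [ 0  0     1     0  -3/2 ]
  [ 0  0     0     1     0 ]
  [ 0  0     0    -2     3 ]
R4 := R4 + 2·R3
  [ 1  2  32/3  -1/3   -16 ]
  [ 0  0     1     0  -3/2 ]
  [ 0  0     0     1     0 ]
  [ 0  0     0     0     3 ]
R4 := 1/3·R4
  [ 1  2  32/3  -1/3   -16 ]
  [ 0  0     1     0  -3/2 ]
  [ 0  0     0     1     0 ]
  [ 0  0     0     0     1 ]
R2 := R2 + 3/2·R4
  [ 1  2  32/3  -1/3  -16 ]
  [ 0  0     1     0    0 ]
  [ 0  0     0     1    0 ]
  [ 0  0     0     0    1 ]
R1 := R1 + 16·R4
  [ 1  2  32/3  -1/3  0 ]
  [ 0  0     1     0  0 ]
  [ 0  0     0     1  0 ]
  [ 0  0     0     0  1 ]
R1 := R1 + 1/3·R3
  [ 1  2  32/3  0  0 ]
  [ 0  0     1  0  0 ]
  [ 0  0     0  1  0 ]
  [ 0  0     0  0  1 ]
R1 := R1 − 32/3·R2
  [ 1  2  0  0  0 ]
  [ 0  0  1  0  0 ]
  [ 0  0  0  1  0 ]
  [ 0  0  0  0  1 ]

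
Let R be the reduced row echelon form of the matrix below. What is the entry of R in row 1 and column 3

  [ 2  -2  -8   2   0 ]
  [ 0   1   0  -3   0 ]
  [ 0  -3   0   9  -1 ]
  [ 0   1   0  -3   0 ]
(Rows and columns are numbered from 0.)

R1 := 1/2·R1
  [ 1  -1  -4   1   0 ]
  [ 0   1   0  -3   0 ]
  [ 0  -3   0   9  -1 ]
  [ 0   1   0  -3   0 ]
R3 := R3 + 3·R2
  [ 1  -1  -4   1   0 ]
  [ 0   1   0  -3   0 ]
  [ 0   0   0   0  -1 ]
  [ 0   1   0  -3   0 ]
R4 := R4 − R2
  [ 1  -1  -4   1   0 ]
  [ 0   1   0  -3   0 ]
  [ 0   0   0   0  -1 ]
  [ 0   0   0   0   0 ]
R3 := -1·R3
  [ 1  -1  -4   1  0 ]
  [ 0   1   0  -3  0 ]
  [ 0   0   0   0  1 ]
  [ 0   0   0   0  0 ]
R1 := R1 + R2
  [ 1  0  -4  -2  0 ]
  [ 0  1   0  -3  0 ]
  [ 0  0   0   0  1 ]
  [ 0  0   0   0  0 ]

-3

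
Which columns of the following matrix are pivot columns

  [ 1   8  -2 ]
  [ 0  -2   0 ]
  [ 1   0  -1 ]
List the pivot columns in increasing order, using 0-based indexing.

R3 := R3 − R1
  [ 1   8  -2 ]
  [ 0  -2   0 ]
  [ 0  -8   1 ]
R2 := -1/2·R2
  [ 1   8  -2 ]
  [ 0   1   0 ]
  [ 0  -8   1 ]
R3 := R3 + 8·R2
  [ 1  8  -2 ]
  [ 0  1   0 ]
  [ 0  0   1 ]
R1 := R1 + 2·R3
  [ 1  8  0 ]
  [ 0  1  0 ]
  [ 0  0  1 ]
R1 := R1 − 8·R2
  [ 1  0  0 ]
  [ 0  1  0 ]
  [ 0  0  1 ]
Pivot columns are the columns containing a leading 1.

0, 1, 2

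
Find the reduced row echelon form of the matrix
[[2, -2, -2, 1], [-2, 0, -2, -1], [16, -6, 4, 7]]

[[1, 0, 1, 0], [0, 1, 2, 0], [0, 0, 0, 1]]

R1 := 1/2·R1
  [  1  -1  -1  1/2 ]
  [ -2   0  -2   -1 ]
  [ 16  -6   4    7 ]
R2 := R2 + 2·R1
  [  1  -1  -1  1/2 ]
  [  0  -2  -4    0 ]
  [ 16  -6   4    7 ]
R3 := R3 − 16·R1
  [ 1  -1  -1  1/2 ]
  [ 0  -2  -4    0 ]
  [ 0  10  20   -1 ]
R2 := -1/2·R2
  [ 1  -1  -1  1/2 ]
  [ 0   1   2    0 ]
  [ 0  10  20   -1 ]
R3 := R3 − 10·R2
  [ 1  -1  -1  1/2 ]
  [ 0   1   2    0 ]
  [ 0   0   0   -1 ]
R3 := -1·R3
  [ 1  -1  -1  1/2 ]
  [ 0   1   2    0 ]
  [ 0   0   0    1 ]
R1 := R1 − 1/2·R3
  [ 1  -1  -1  0 ]
  [ 0   1   2  0 ]
  [ 0   0   0  1 ]
R1 := R1 + R2
  [ 1  0  1  0 ]
  [ 0  1  2  0 ]
  [ 0  0  0  1 ]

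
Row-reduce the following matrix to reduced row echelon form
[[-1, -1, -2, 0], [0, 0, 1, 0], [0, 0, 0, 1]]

Multiply ρ1 by -1.
  [ 1  1  2  0 ]
  [ 0  0  1  0 ]
  [ 0  0  0  1 ]
Subtract 2 times ρ2 from ρ1.
  [ 1  1  0  0 ]
  [ 0  0  1  0 ]
  [ 0  0  0  1 ]

[[1, 1, 0, 0], [0, 0, 1, 0], [0, 0, 0, 1]]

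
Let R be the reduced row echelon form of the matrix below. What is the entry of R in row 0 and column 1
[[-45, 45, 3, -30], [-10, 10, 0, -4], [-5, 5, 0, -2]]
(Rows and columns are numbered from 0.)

-1

ρ1 ← -1/45·ρ1
  [   1  -1  -1/15  2/3 ]
  [ -10  10      0   -4 ]
  [  -5   5      0   -2 ]
ρ2 ← ρ2 + 10·ρ1
  [  1  -1  -1/15  2/3 ]
  [  0   0   -2/3  8/3 ]
  [ -5   5      0   -2 ]
ρ3 ← ρ3 + 5·ρ1
  [ 1  -1  -1/15  2/3 ]
  [ 0   0   -2/3  8/3 ]
  [ 0   0   -1/3  4/3 ]
ρ2 ← -3/2·ρ2
  [ 1  -1  -1/15  2/3 ]
  [ 0   0      1   -4 ]
  [ 0   0   -1/3  4/3 ]
ρ3 ← ρ3 + 1/3·ρ2
  [ 1  -1  -1/15  2/3 ]
  [ 0   0      1   -4 ]
  [ 0   0      0    0 ]
ρ1 ← ρ1 + 1/15·ρ2
  [ 1  -1  0  2/5 ]
  [ 0   0  1   -4 ]
  [ 0   0  0    0 ]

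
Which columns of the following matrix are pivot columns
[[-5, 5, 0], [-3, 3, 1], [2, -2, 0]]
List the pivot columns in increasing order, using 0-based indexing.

0, 2

r1 ← -1/5·r1
  [  1  -1  0 ]
  [ -3   3  1 ]
  [  2  -2  0 ]
r2 ← r2 + 3·r1
  [ 1  -1  0 ]
  [ 0   0  1 ]
  [ 2  -2  0 ]
r3 ← r3 − 2·r1
  [ 1  -1  0 ]
  [ 0   0  1 ]
  [ 0   0  0 ]
Pivot columns are the columns containing a leading 1.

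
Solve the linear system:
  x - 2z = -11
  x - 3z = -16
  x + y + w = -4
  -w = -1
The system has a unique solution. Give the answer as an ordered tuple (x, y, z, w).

(-1, -4, 5, 1)

Form the augmented matrix and row-reduce:
  [ 1  0  -2   0  |  -11 ]
  [ 1  0  -3   0  |  -16 ]
  [ 1  1   0   1  |   -4 ]
  [ 0  0   0  -1  |   -1 ]
Subtract ρ1 from ρ2.
  [ 1  0  -2   0  |  -11 ]
  [ 0  0  -1   0  |   -5 ]
  [ 1  1   0   1  |   -4 ]
  [ 0  0   0  -1  |   -1 ]
Subtract ρ1 from ρ3.
  [ 1  0  -2   0  |  -11 ]
  [ 0  0  -1   0  |   -5 ]
  [ 0  1   2   1  |    7 ]
  [ 0  0   0  -1  |   -1 ]
Swap ρ2 and ρ3.
  [ 1  0  -2   0  |  -11 ]
  [ 0  1   2   1  |    7 ]
  [ 0  0  -1   0  |   -5 ]
  [ 0  0   0  -1  |   -1 ]
Multiply ρ3 by -1.
  [ 1  0  -2   0  |  -11 ]
  [ 0  1   2   1  |    7 ]
  [ 0  0   1   0  |    5 ]
  [ 0  0   0  -1  |   -1 ]
Multiply ρ4 by -1.
  [ 1  0  -2  0  |  -11 ]
  [ 0  1   2  1  |    7 ]
  [ 0  0   1  0  |    5 ]
  [ 0  0   0  1  |    1 ]
Subtract ρ4 from ρ2.
  [ 1  0  -2  0  |  -11 ]
  [ 0  1   2  0  |    6 ]
  [ 0  0   1  0  |    5 ]
  [ 0  0   0  1  |    1 ]
Subtract 2 times ρ3 from ρ2.
  [ 1  0  -2  0  |  -11 ]
  [ 0  1   0  0  |   -4 ]
  [ 0  0   1  0  |    5 ]
  [ 0  0   0  1  |    1 ]
Add 2 times ρ3 to ρ1.
  [ 1  0  0  0  |  -1 ]
  [ 0  1  0  0  |  -4 ]
  [ 0  0  1  0  |   5 ]
  [ 0  0  0  1  |   1 ]
Reading off the last column: x = -1, y = -4, z = 5, w = 1.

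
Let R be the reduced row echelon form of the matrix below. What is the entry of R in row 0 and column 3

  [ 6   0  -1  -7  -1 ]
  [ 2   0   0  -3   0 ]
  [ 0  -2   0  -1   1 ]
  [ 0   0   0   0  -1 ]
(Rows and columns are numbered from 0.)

R1 := 1/6·R1
  [ 1   0  -1/6  -7/6  -1/6 ]
  [ 2   0     0    -3     0 ]
  [ 0  -2     0    -1     1 ]
  [ 0   0     0     0    -1 ]
R2 := R2 − 2·R1
  [ 1   0  -1/6  -7/6  -1/6 ]
  [ 0   0   1/3  -2/3   1/3 ]
  [ 0  -2     0    -1     1 ]
  [ 0   0     0     0    -1 ]
R2 ↔ R3
  [ 1   0  -1/6  -7/6  -1/6 ]
  [ 0  -2     0    -1     1 ]
  [ 0   0   1/3  -2/3   1/3 ]
  [ 0   0     0     0    -1 ]
R2 := -1/2·R2
  [ 1  0  -1/6  -7/6  -1/6 ]
  [ 0  1     0   1/2  -1/2 ]
  [ 0  0   1/3  -2/3   1/3 ]
  [ 0  0     0     0    -1 ]
R3 := 3·R3
  [ 1  0  -1/6  -7/6  -1/6 ]
  [ 0  1     0   1/2  -1/2 ]
  [ 0  0     1    -2     1 ]
  [ 0  0     0     0    -1 ]
R4 := -1·R4
  [ 1  0  -1/6  -7/6  -1/6 ]
  [ 0  1     0   1/2  -1/2 ]
  [ 0  0     1    -2     1 ]
  [ 0  0     0     0     1 ]
R3 := R3 − R4
  [ 1  0  -1/6  -7/6  -1/6 ]
  [ 0  1     0   1/2  -1/2 ]
  [ 0  0     1    -2     0 ]
  [ 0  0     0     0     1 ]
R2 := R2 + 1/2·R4
  [ 1  0  -1/6  -7/6  -1/6 ]
  [ 0  1     0   1/2     0 ]
  [ 0  0     1    -2     0 ]
  [ 0  0     0     0     1 ]
R1 := R1 + 1/6·R4
  [ 1  0  -1/6  -7/6  0 ]
  [ 0  1     0   1/2  0 ]
  [ 0  0     1    -2  0 ]
  [ 0  0     0     0  1 ]
R1 := R1 + 1/6·R3
  [ 1  0  0  -3/2  0 ]
  [ 0  1  0   1/2  0 ]
  [ 0  0  1    -2  0 ]
  [ 0  0  0     0  1 ]

-3/2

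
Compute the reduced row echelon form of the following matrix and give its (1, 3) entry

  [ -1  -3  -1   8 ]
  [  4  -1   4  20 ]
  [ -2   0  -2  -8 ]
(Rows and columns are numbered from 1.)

R1 ← -1·R1
  [  1   3   1  -8 ]
  [  4  -1   4  20 ]
  [ -2   0  -2  -8 ]
R2 ← R2 − 4·R1
  [  1    3   1  -8 ]
  [  0  -13   0  52 ]
  [ -2    0  -2  -8 ]
R3 ← R3 + 2·R1
  [ 1    3  1   -8 ]
  [ 0  -13  0   52 ]
  [ 0    6  0  -24 ]
R2 ← -1/13·R2
  [ 1  3  1   -8 ]
  [ 0  1  0   -4 ]
  [ 0  6  0  -24 ]
R3 ← R3 − 6·R2
  [ 1  3  1  -8 ]
  [ 0  1  0  -4 ]
  [ 0  0  0   0 ]
R1 ← R1 − 3·R2
  [ 1  0  1   4 ]
  [ 0  1  0  -4 ]
  [ 0  0  0   0 ]

1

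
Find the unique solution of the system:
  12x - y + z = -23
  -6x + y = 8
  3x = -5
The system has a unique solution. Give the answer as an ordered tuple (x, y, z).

Form the augmented matrix and row-reduce:
  [ 12  -1  1  |  -23 ]
  [ -6   1  0  |    8 ]
  [  3   0  0  |   -5 ]
R1 -> 1/12·R1
  [  1  -1/12  1/12  |  -23/12 ]
  [ -6      1     0  |       8 ]
  [  3      0     0  |      -5 ]
R2 -> R2 + 6·R1
  [ 1  -1/12  1/12  |  -23/12 ]
  [ 0    1/2   1/2  |    -7/2 ]
  [ 3      0     0  |      -5 ]
R3 -> R3 − 3·R1
  [ 1  -1/12  1/12  |  -23/12 ]
  [ 0    1/2   1/2  |    -7/2 ]
  [ 0    1/4  -1/4  |     3/4 ]
R2 -> 2·R2
  [ 1  -1/12  1/12  |  -23/12 ]
  [ 0      1     1  |      -7 ]
  [ 0    1/4  -1/4  |     3/4 ]
R3 -> R3 − 1/4·R2
  [ 1  -1/12  1/12  |  -23/12 ]
  [ 0      1     1  |      -7 ]
  [ 0      0  -1/2  |     5/2 ]
R3 -> -2·R3
  [ 1  -1/12  1/12  |  -23/12 ]
  [ 0      1     1  |      -7 ]
  [ 0      0     1  |      -5 ]
R2 -> R2 − R3
  [ 1  -1/12  1/12  |  -23/12 ]
  [ 0      1     0  |      -2 ]
  [ 0      0     1  |      -5 ]
R1 -> R1 − 1/12·R3
  [ 1  -1/12  0  |  -3/2 ]
  [ 0      1  0  |    -2 ]
  [ 0      0  1  |    -5 ]
R1 -> R1 + 1/12·R2
  [ 1  0  0  |  -5/3 ]
  [ 0  1  0  |    -2 ]
  [ 0  0  1  |    -5 ]
Reading off the last column: x = -5/3, y = -2, z = -5.

(-5/3, -2, -5)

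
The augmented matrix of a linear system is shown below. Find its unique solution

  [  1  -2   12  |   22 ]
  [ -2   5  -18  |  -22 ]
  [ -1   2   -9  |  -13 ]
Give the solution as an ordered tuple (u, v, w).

(-6, 4, 3)

ρ2 → ρ2 + 2·ρ1
  [  1  -2  12  |   22 ]
  [  0   1   6  |   22 ]
  [ -1   2  -9  |  -13 ]
ρ3 → ρ3 + ρ1
  [ 1  -2  12  |  22 ]
  [ 0   1   6  |  22 ]
  [ 0   0   3  |   9 ]
ρ3 → 1/3·ρ3
  [ 1  -2  12  |  22 ]
  [ 0   1   6  |  22 ]
  [ 0   0   1  |   3 ]
ρ2 → ρ2 − 6·ρ3
  [ 1  -2  12  |  22 ]
  [ 0   1   0  |   4 ]
  [ 0   0   1  |   3 ]
ρ1 → ρ1 − 12·ρ3
  [ 1  -2  0  |  -14 ]
  [ 0   1  0  |    4 ]
  [ 0   0  1  |    3 ]
ρ1 → ρ1 + 2·ρ2
  [ 1  0  0  |  -6 ]
  [ 0  1  0  |   4 ]
  [ 0  0  1  |   3 ]
Reading off the last column: u = -6, v = 4, w = 3.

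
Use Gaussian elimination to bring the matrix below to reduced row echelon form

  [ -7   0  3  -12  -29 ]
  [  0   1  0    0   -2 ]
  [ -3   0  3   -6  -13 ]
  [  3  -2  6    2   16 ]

R1 := -1/7·R1
  [  1   0  -3/7  12/7  29/7 ]
  [  0   1     0     0    -2 ]
  [ -3   0     3    -6   -13 ]
  [  3  -2     6     2    16 ]
R3 := R3 + 3·R1
  [ 1   0  -3/7  12/7  29/7 ]
  [ 0   1     0     0    -2 ]
  [ 0   0  12/7  -6/7  -4/7 ]
  [ 3  -2     6     2    16 ]
R4 := R4 − 3·R1
  [ 1   0  -3/7   12/7  29/7 ]
  [ 0   1     0      0    -2 ]
  [ 0   0  12/7   -6/7  -4/7 ]
  [ 0  -2  51/7  -22/7  25/7 ]
R4 := R4 + 2·R2
  [ 1  0  -3/7   12/7  29/7 ]
  [ 0  1     0      0    -2 ]
  [ 0  0  12/7   -6/7  -4/7 ]
  [ 0  0  51/7  -22/7  -3/7 ]
R3 := 7/12·R3
  [ 1  0  -3/7   12/7  29/7 ]
  [ 0  1     0      0    -2 ]
  [ 0  0     1   -1/2  -1/3 ]
  [ 0  0  51/7  -22/7  -3/7 ]
R4 := R4 − 51/7·R3
  [ 1  0  -3/7  12/7  29/7 ]
  [ 0  1     0     0    -2 ]
  [ 0  0     1  -1/2  -1/3 ]
  [ 0  0     0   1/2     2 ]
R4 := 2·R4
  [ 1  0  -3/7  12/7  29/7 ]
  [ 0  1     0     0    -2 ]
  [ 0  0     1  -1/2  -1/3 ]
  [ 0  0     0     1     4 ]
R3 := R3 + 1/2·R4
  [ 1  0  -3/7  12/7  29/7 ]
  [ 0  1     0     0    -2 ]
  [ 0  0     1     0   5/3 ]
  [ 0  0     0     1     4 ]
R1 := R1 − 12/7·R4
  [ 1  0  -3/7  0  -19/7 ]
  [ 0  1     0  0     -2 ]
  [ 0  0     1  0    5/3 ]
  [ 0  0     0  1      4 ]
R1 := R1 + 3/7·R3
  [ 1  0  0  0   -2 ]
  [ 0  1  0  0   -2 ]
  [ 0  0  1  0  5/3 ]
  [ 0  0  0  1    4 ]

[[1, 0, 0, 0, -2], [0, 1, 0, 0, -2], [0, 0, 1, 0, 5/3], [0, 0, 0, 1, 4]]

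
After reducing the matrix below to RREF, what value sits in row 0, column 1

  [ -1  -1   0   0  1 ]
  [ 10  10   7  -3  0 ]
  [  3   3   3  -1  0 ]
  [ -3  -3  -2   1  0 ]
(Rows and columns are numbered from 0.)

1

r1 -> -1·r1
  [  1   1   0   0  -1 ]
  [ 10  10   7  -3   0 ]
  [  3   3   3  -1   0 ]
  [ -3  -3  -2   1   0 ]
r2 -> r2 − 10·r1
  [  1   1   0   0  -1 ]
  [  0   0   7  -3  10 ]
  [  3   3   3  -1   0 ]
  [ -3  -3  -2   1   0 ]
r3 -> r3 − 3·r1
  [  1   1   0   0  -1 ]
  [  0   0   7  -3  10 ]
  [  0   0   3  -1   3 ]
  [ -3  -3  -2   1   0 ]
r4 -> r4 + 3·r1
  [ 1  1   0   0  -1 ]
  [ 0  0   7  -3  10 ]
  [ 0  0   3  -1   3 ]
  [ 0  0  -2   1  -3 ]
r2 -> 1/7·r2
  [ 1  1   0     0    -1 ]
  [ 0  0   1  -3/7  10/7 ]
  [ 0  0   3    -1     3 ]
  [ 0  0  -2     1    -3 ]
r3 -> r3 − 3·r2
  [ 1  1   0     0    -1 ]
  [ 0  0   1  -3/7  10/7 ]
  [ 0  0   0   2/7  -9/7 ]
  [ 0  0  -2     1    -3 ]
r4 -> r4 + 2·r2
  [ 1  1  0     0    -1 ]
  [ 0  0  1  -3/7  10/7 ]
  [ 0  0  0   2/7  -9/7 ]
  [ 0  0  0   1/7  -1/7 ]
r3 -> 7/2·r3
  [ 1  1  0     0    -1 ]
  [ 0  0  1  -3/7  10/7 ]
  [ 0  0  0     1  -9/2 ]
  [ 0  0  0   1/7  -1/7 ]
r4 -> r4 − 1/7·r3
  [ 1  1  0     0    -1 ]
  [ 0  0  1  -3/7  10/7 ]
  [ 0  0  0     1  -9/2 ]
  [ 0  0  0     0   1/2 ]
r4 -> 2·r4
  [ 1  1  0     0    -1 ]
  [ 0  0  1  -3/7  10/7 ]
  [ 0  0  0     1  -9/2 ]
  [ 0  0  0     0     1 ]
r3 -> r3 + 9/2·r4
  [ 1  1  0     0    -1 ]
  [ 0  0  1  -3/7  10/7 ]
  [ 0  0  0     1     0 ]
  [ 0  0  0     0     1 ]
r2 -> r2 − 10/7·r4
  [ 1  1  0     0  -1 ]
  [ 0  0  1  -3/7   0 ]
  [ 0  0  0     1   0 ]
  [ 0  0  0     0   1 ]
r1 -> r1 + r4
  [ 1  1  0     0  0 ]
  [ 0  0  1  -3/7  0 ]
  [ 0  0  0     1  0 ]
  [ 0  0  0     0  1 ]
r2 -> r2 + 3/7·r3
  [ 1  1  0  0  0 ]
  [ 0  0  1  0  0 ]
  [ 0  0  0  1  0 ]
  [ 0  0  0  0  1 ]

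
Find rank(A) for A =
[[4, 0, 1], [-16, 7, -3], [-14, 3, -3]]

ρ1 -> 1/4·ρ1
  [   1  0  1/4 ]
  [ -16  7   -3 ]
  [ -14  3   -3 ]
ρ2 -> ρ2 + 16·ρ1
  [   1  0  1/4 ]
  [   0  7    1 ]
  [ -14  3   -3 ]
ρ3 -> ρ3 + 14·ρ1
  [ 1  0  1/4 ]
  [ 0  7    1 ]
  [ 0  3  1/2 ]
ρ2 -> 1/7·ρ2
  [ 1  0  1/4 ]
  [ 0  1  1/7 ]
  [ 0  3  1/2 ]
ρ3 -> ρ3 − 3·ρ2
  [ 1  0   1/4 ]
  [ 0  1   1/7 ]
  [ 0  0  1/14 ]
ρ3 -> 14·ρ3
  [ 1  0  1/4 ]
  [ 0  1  1/7 ]
  [ 0  0    1 ]
ρ2 -> ρ2 − 1/7·ρ3
  [ 1  0  1/4 ]
  [ 0  1    0 ]
  [ 0  0    1 ]
ρ1 -> ρ1 − 1/4·ρ3
  [ 1  0  0 ]
  [ 0  1  0 ]
  [ 0  0  1 ]
The reduced form has 3 nonzero rows.

rank = 3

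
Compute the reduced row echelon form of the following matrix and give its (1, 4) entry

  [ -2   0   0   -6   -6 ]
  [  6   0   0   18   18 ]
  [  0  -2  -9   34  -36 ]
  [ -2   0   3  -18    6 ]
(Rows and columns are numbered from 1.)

r1 ← -1/2·r1
r2 ← r2 − 6·r1
r4 ← r4 + 2·r1
r2 <=> r3
r2 ← -1/2·r2
r3 <=> r4
r3 ← 1/3·r3
r2 ← r2 − 9/2·r3

3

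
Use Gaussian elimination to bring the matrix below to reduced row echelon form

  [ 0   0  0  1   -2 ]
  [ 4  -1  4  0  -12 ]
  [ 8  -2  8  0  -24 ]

r1 <-> r2
  [ 4  -1  4  0  -12 ]
  [ 0   0  0  1   -2 ]
  [ 8  -2  8  0  -24 ]
r1 ← 1/4·r1
  [ 1  -1/4  1  0   -3 ]
  [ 0     0  0  1   -2 ]
  [ 8    -2  8  0  -24 ]
r3 ← r3 − 8·r1
  [ 1  -1/4  1  0  -3 ]
  [ 0     0  0  1  -2 ]
  [ 0     0  0  0   0 ]

[[1, -1/4, 1, 0, -3], [0, 0, 0, 1, -2], [0, 0, 0, 0, 0]]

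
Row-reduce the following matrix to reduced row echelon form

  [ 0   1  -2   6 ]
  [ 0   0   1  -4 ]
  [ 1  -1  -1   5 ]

Swap ρ1 and ρ3.
  [ 1  -1  -1   5 ]
  [ 0   0   1  -4 ]
  [ 0   1  -2   6 ]
Swap ρ2 and ρ3.
  [ 1  -1  -1   5 ]
  [ 0   1  -2   6 ]
  [ 0   0   1  -4 ]
Add 2 times ρ3 to ρ2.
  [ 1  -1  -1   5 ]
  [ 0   1   0  -2 ]
  [ 0   0   1  -4 ]
Add ρ3 to ρ1.
  [ 1  -1  0   1 ]
  [ 0   1  0  -2 ]
  [ 0   0  1  -4 ]
Add ρ2 to ρ1.
  [ 1  0  0  -1 ]
  [ 0  1  0  -2 ]
  [ 0  0  1  -4 ]

[[1, 0, 0, -1], [0, 1, 0, -2], [0, 0, 1, -4]]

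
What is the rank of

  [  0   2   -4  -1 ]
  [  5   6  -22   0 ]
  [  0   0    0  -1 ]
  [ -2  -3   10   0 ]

Swap ρ1 and ρ2.
  [  5   6  -22   0 ]
  [  0   2   -4  -1 ]
  [  0   0    0  -1 ]
  [ -2  -3   10   0 ]
Multiply ρ1 by 1/5.
  [  1  6/5  -22/5   0 ]
  [  0    2     -4  -1 ]
  [  0    0      0  -1 ]
  [ -2   -3     10   0 ]
Add 2 times ρ1 to ρ4.
  [ 1   6/5  -22/5   0 ]
  [ 0     2     -4  -1 ]
  [ 0     0      0  -1 ]
  [ 0  -3/5    6/5   0 ]
Multiply ρ2 by 1/2.
  [ 1   6/5  -22/5     0 ]
  [ 0     1     -2  -1/2 ]
  [ 0     0      0    -1 ]
  [ 0  -3/5    6/5     0 ]
Add 3/5 times ρ2 to ρ4.
  [ 1  6/5  -22/5      0 ]
  [ 0    1     -2   -1/2 ]
  [ 0    0      0     -1 ]
  [ 0    0      0  -3/10 ]
Multiply ρ3 by -1.
  [ 1  6/5  -22/5      0 ]
  [ 0    1     -2   -1/2 ]
  [ 0    0      0      1 ]
  [ 0    0      0  -3/10 ]
Add 3/10 times ρ3 to ρ4.
  [ 1  6/5  -22/5     0 ]
  [ 0    1     -2  -1/2 ]
  [ 0    0      0     1 ]
  [ 0    0      0     0 ]
Add 1/2 times ρ3 to ρ2.
  [ 1  6/5  -22/5  0 ]
  [ 0    1     -2  0 ]
  [ 0    0      0  1 ]
  [ 0    0      0  0 ]
Subtract 6/5 times ρ2 from ρ1.
  [ 1  0  -2  0 ]
  [ 0  1  -2  0 ]
  [ 0  0   0  1 ]
  [ 0  0   0  0 ]
The reduced form has 3 nonzero rows.

rank = 3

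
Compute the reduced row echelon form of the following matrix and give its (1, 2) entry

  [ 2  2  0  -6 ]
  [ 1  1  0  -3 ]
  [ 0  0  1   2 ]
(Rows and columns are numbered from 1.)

1

R1 := 1/2·R1
  [ 1  1  0  -3 ]
  [ 1  1  0  -3 ]
  [ 0  0  1   2 ]
R2 := R2 − R1
  [ 1  1  0  -3 ]
  [ 0  0  0   0 ]
  [ 0  0  1   2 ]
R2 ↔ R3
  [ 1  1  0  -3 ]
  [ 0  0  1   2 ]
  [ 0  0  0   0 ]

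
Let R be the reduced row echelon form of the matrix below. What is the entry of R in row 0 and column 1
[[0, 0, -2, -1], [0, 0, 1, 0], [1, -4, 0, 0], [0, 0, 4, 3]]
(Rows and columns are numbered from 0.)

R1 <-> R3
  [ 1  -4   0   0 ]
  [ 0   0   1   0 ]
  [ 0   0  -2  -1 ]
  [ 0   0   4   3 ]
R3 := R3 + 2·R2
  [ 1  -4  0   0 ]
  [ 0   0  1   0 ]
  [ 0   0  0  -1 ]
  [ 0   0  4   3 ]
R4 := R4 − 4·R2
  [ 1  -4  0   0 ]
  [ 0   0  1   0 ]
  [ 0   0  0  -1 ]
  [ 0   0  0   3 ]
R3 := -1·R3
  [ 1  -4  0  0 ]
  [ 0   0  1  0 ]
  [ 0   0  0  1 ]
  [ 0   0  0  3 ]
R4 := R4 − 3·R3
  [ 1  -4  0  0 ]
  [ 0   0  1  0 ]
  [ 0   0  0  1 ]
  [ 0   0  0  0 ]

-4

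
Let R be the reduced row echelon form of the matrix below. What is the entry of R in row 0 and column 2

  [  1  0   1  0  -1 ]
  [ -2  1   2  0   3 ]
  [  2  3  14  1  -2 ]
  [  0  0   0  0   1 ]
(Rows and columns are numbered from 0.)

1

R2 -> R2 + 2·R1
  [ 1  0   1  0  -1 ]
  [ 0  1   4  0   1 ]
  [ 2  3  14  1  -2 ]
  [ 0  0   0  0   1 ]
R3 -> R3 − 2·R1
  [ 1  0   1  0  -1 ]
  [ 0  1   4  0   1 ]
  [ 0  3  12  1   0 ]
  [ 0  0   0  0   1 ]
R3 -> R3 − 3·R2
  [ 1  0  1  0  -1 ]
  [ 0  1  4  0   1 ]
  [ 0  0  0  1  -3 ]
  [ 0  0  0  0   1 ]
R3 -> R3 + 3·R4
  [ 1  0  1  0  -1 ]
  [ 0  1  4  0   1 ]
  [ 0  0  0  1   0 ]
  [ 0  0  0  0   1 ]
R2 -> R2 − R4
  [ 1  0  1  0  -1 ]
  [ 0  1  4  0   0 ]
  [ 0  0  0  1   0 ]
  [ 0  0  0  0   1 ]
R1 -> R1 + R4
  [ 1  0  1  0  0 ]
  [ 0  1  4  0  0 ]
  [ 0  0  0  1  0 ]
  [ 0  0  0  0  1 ]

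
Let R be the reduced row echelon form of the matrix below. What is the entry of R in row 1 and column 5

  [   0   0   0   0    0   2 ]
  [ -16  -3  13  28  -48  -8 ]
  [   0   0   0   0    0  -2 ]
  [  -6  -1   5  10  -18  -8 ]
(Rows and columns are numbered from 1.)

Swap r1 and r2.
  [ -16  -3  13  28  -48  -8 ]
  [   0   0   0   0    0   2 ]
  [   0   0   0   0    0  -2 ]
  [  -6  -1   5  10  -18  -8 ]
Multiply r1 by -1/16.
  [  1  3/16  -13/16  -7/4    3  1/2 ]
  [  0     0       0     0    0    2 ]
  [  0     0       0     0    0   -2 ]
  [ -6    -1       5    10  -18   -8 ]
Add 6 times r1 to r4.
  [ 1  3/16  -13/16  -7/4  3  1/2 ]
  [ 0     0       0     0  0    2 ]
  [ 0     0       0     0  0   -2 ]
  [ 0   1/8     1/8  -1/2  0   -5 ]
Swap r2 and r4.
  [ 1  3/16  -13/16  -7/4  3  1/2 ]
  [ 0   1/8     1/8  -1/2  0   -5 ]
  [ 0     0       0     0  0   -2 ]
  [ 0     0       0     0  0    2 ]
Multiply r2 by 8.
  [ 1  3/16  -13/16  -7/4  3  1/2 ]
  [ 0     1       1    -4  0  -40 ]
  [ 0     0       0     0  0   -2 ]
  [ 0     0       0     0  0    2 ]
Multiply r3 by -1/2.
  [ 1  3/16  -13/16  -7/4  3  1/2 ]
  [ 0     1       1    -4  0  -40 ]
  [ 0     0       0     0  0    1 ]
  [ 0     0       0     0  0    2 ]
Subtract 2 times r3 from r4.
  [ 1  3/16  -13/16  -7/4  3  1/2 ]
  [ 0     1       1    -4  0  -40 ]
  [ 0     0       0     0  0    1 ]
  [ 0     0       0     0  0    0 ]
Add 40 times r3 to r2.
  [ 1  3/16  -13/16  -7/4  3  1/2 ]
  [ 0     1       1    -4  0    0 ]
  [ 0     0       0     0  0    1 ]
  [ 0     0       0     0  0    0 ]
Subtract 1/2 times r3 from r1.
  [ 1  3/16  -13/16  -7/4  3  0 ]
  [ 0     1       1    -4  0  0 ]
  [ 0     0       0     0  0  1 ]
  [ 0     0       0     0  0  0 ]
Subtract 3/16 times r2 from r1.
  [ 1  0  -1  -1  3  0 ]
  [ 0  1   1  -4  0  0 ]
  [ 0  0   0   0  0  1 ]
  [ 0  0   0   0  0  0 ]

3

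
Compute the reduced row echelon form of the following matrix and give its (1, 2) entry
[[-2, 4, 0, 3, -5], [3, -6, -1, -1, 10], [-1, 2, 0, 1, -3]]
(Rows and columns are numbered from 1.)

R1 → -1/2·R1
  [  1  -2   0  -3/2  5/2 ]
  [  3  -6  -1    -1   10 ]
  [ -1   2   0     1   -3 ]
R2 → R2 − 3·R1
  [  1  -2   0  -3/2  5/2 ]
  [  0   0  -1   7/2  5/2 ]
  [ -1   2   0     1   -3 ]
R3 → R3 + R1
  [ 1  -2   0  -3/2   5/2 ]
  [ 0   0  -1   7/2   5/2 ]
  [ 0   0   0  -1/2  -1/2 ]
R2 → -1·R2
  [ 1  -2  0  -3/2   5/2 ]
  [ 0   0  1  -7/2  -5/2 ]
  [ 0   0  0  -1/2  -1/2 ]
R3 → -2·R3
  [ 1  -2  0  -3/2   5/2 ]
  [ 0   0  1  -7/2  -5/2 ]
  [ 0   0  0     1     1 ]
R2 → R2 + 7/2·R3
  [ 1  -2  0  -3/2  5/2 ]
  [ 0   0  1     0    1 ]
  [ 0   0  0     1    1 ]
R1 → R1 + 3/2·R3
  [ 1  -2  0  0  4 ]
  [ 0   0  1  0  1 ]
  [ 0   0  0  1  1 ]

-2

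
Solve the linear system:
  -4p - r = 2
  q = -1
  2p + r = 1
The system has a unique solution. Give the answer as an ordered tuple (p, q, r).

Form the augmented matrix and row-reduce:
  [ -4  0  -1  |   2 ]
  [  0  1   0  |  -1 ]
  [  2  0   1  |   1 ]
ρ1 -> -1/4·ρ1
  [ 1  0  1/4  |  -1/2 ]
  [ 0  1    0  |    -1 ]
  [ 2  0    1  |     1 ]
ρ3 -> ρ3 − 2·ρ1
  [ 1  0  1/4  |  -1/2 ]
  [ 0  1    0  |    -1 ]
  [ 0  0  1/2  |     2 ]
ρ3 -> 2·ρ3
  [ 1  0  1/4  |  -1/2 ]
  [ 0  1    0  |    -1 ]
  [ 0  0    1  |     4 ]
ρ1 -> ρ1 − 1/4·ρ3
  [ 1  0  0  |  -3/2 ]
  [ 0  1  0  |    -1 ]
  [ 0  0  1  |     4 ]
Reading off the last column: p = -3/2, q = -1, r = 4.

(-3/2, -1, 4)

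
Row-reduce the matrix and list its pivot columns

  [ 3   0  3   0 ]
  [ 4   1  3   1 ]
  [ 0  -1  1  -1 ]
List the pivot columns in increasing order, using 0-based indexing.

ρ1 → 1/3·ρ1
  [ 1   0  1   0 ]
  [ 4   1  3   1 ]
  [ 0  -1  1  -1 ]
ρ2 → ρ2 − 4·ρ1
  [ 1   0   1   0 ]
  [ 0   1  -1   1 ]
  [ 0  -1   1  -1 ]
ρ3 → ρ3 + ρ2
  [ 1  0   1  0 ]
  [ 0  1  -1  1 ]
  [ 0  0   0  0 ]
Pivot columns are the columns containing a leading 1.

0, 1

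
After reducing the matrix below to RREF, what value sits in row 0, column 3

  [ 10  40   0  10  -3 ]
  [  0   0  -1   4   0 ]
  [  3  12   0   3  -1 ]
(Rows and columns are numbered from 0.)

1

Multiply r1 by 1/10.
  [ 1   4   0  1  -3/10 ]
  [ 0   0  -1  4      0 ]
  [ 3  12   0  3     -1 ]
Subtract 3 times r1 from r3.
  [ 1  4   0  1  -3/10 ]
  [ 0  0  -1  4      0 ]
  [ 0  0   0  0  -1/10 ]
Multiply r2 by -1.
  [ 1  4  0   1  -3/10 ]
  [ 0  0  1  -4      0 ]
  [ 0  0  0   0  -1/10 ]
Multiply r3 by -10.
  [ 1  4  0   1  -3/10 ]
  [ 0  0  1  -4      0 ]
  [ 0  0  0   0      1 ]
Add 3/10 times r3 to r1.
  [ 1  4  0   1  0 ]
  [ 0  0  1  -4  0 ]
  [ 0  0  0   0  1 ]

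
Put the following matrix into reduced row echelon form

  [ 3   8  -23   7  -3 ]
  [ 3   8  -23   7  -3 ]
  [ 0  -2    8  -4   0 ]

[[1, 0, 3, -3, -1], [0, 1, -4, 2, 0], [0, 0, 0, 0, 0]]

ρ1 -> 1/3·ρ1
  [ 1  8/3  -23/3  7/3  -1 ]
  [ 3    8    -23    7  -3 ]
  [ 0   -2      8   -4   0 ]
ρ2 -> ρ2 − 3·ρ1
  [ 1  8/3  -23/3  7/3  -1 ]
  [ 0    0      0    0   0 ]
  [ 0   -2      8   -4   0 ]
ρ2 <-> ρ3
  [ 1  8/3  -23/3  7/3  -1 ]
  [ 0   -2      8   -4   0 ]
  [ 0    0      0    0   0 ]
ρ2 -> -1/2·ρ2
  [ 1  8/3  -23/3  7/3  -1 ]
  [ 0    1     -4    2   0 ]
  [ 0    0      0    0   0 ]
ρ1 -> ρ1 − 8/3·ρ2
  [ 1  0   3  -3  -1 ]
  [ 0  1  -4   2   0 ]
  [ 0  0   0   0   0 ]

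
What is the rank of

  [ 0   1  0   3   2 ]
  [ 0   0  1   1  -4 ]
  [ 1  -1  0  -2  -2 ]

rank = 3

r1 <-> r3
r2 <-> r3
r1 ← r1 + r2
The reduced form has 3 nonzero rows.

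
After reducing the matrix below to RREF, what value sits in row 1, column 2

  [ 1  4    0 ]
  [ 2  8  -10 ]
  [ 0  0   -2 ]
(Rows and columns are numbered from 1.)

4

r2 ← r2 − 2·r1
r2 ← -1/10·r2
r3 ← r3 + 2·r2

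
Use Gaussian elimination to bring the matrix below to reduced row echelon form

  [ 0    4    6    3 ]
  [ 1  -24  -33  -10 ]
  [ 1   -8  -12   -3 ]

R1 <-> R2
  [ 1  -24  -33  -10 ]
  [ 0    4    6    3 ]
  [ 1   -8  -12   -3 ]
R3 -> R3 − R1
  [ 1  -24  -33  -10 ]
  [ 0    4    6    3 ]
  [ 0   16   21    7 ]
R2 -> 1/4·R2
  [ 1  -24  -33  -10 ]
  [ 0    1  3/2  3/4 ]
  [ 0   16   21    7 ]
R3 -> R3 − 16·R2
  [ 1  -24  -33  -10 ]
  [ 0    1  3/2  3/4 ]
  [ 0    0   -3   -5 ]
R3 -> -1/3·R3
  [ 1  -24  -33  -10 ]
  [ 0    1  3/2  3/4 ]
  [ 0    0    1  5/3 ]
R2 -> R2 − 3/2·R3
  [ 1  -24  -33   -10 ]
  [ 0    1    0  -7/4 ]
  [ 0    0    1   5/3 ]
R1 -> R1 + 33·R3
  [ 1  -24  0    45 ]
  [ 0    1  0  -7/4 ]
  [ 0    0  1   5/3 ]
R1 -> R1 + 24·R2
  [ 1  0  0     3 ]
  [ 0  1  0  -7/4 ]
  [ 0  0  1   5/3 ]

[[1, 0, 0, 3], [0, 1, 0, -7/4], [0, 0, 1, 5/3]]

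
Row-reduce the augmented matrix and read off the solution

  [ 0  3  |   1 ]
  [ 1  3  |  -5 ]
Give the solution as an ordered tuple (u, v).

R1 <=> R2
  [ 1  3  |  -5 ]
  [ 0  3  |   1 ]
R2 := 1/3·R2
  [ 1  3  |   -5 ]
  [ 0  1  |  1/3 ]
R1 := R1 − 3·R2
  [ 1  0  |   -6 ]
  [ 0  1  |  1/3 ]
Reading off the last column: u = -6, v = 1/3.

(-6, 1/3)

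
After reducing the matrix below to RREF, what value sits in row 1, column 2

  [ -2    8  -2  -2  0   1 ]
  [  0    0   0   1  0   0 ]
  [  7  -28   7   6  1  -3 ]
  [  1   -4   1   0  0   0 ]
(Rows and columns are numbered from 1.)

Multiply R1 by -1/2.
  [ 1   -4  1  1  0  -1/2 ]
  [ 0    0  0  1  0     0 ]
  [ 7  -28  7  6  1    -3 ]
  [ 1   -4  1  0  0     0 ]
Subtract 7 times R1 from R3.
  [ 1  -4  1   1  0  -1/2 ]
  [ 0   0  0   1  0     0 ]
  [ 0   0  0  -1  1   1/2 ]
  [ 1  -4  1   0  0     0 ]
Subtract R1 from R4.
  [ 1  -4  1   1  0  -1/2 ]
  [ 0   0  0   1  0     0 ]
  [ 0   0  0  -1  1   1/2 ]
  [ 0   0  0  -1  0   1/2 ]
Add R2 to R3.
  [ 1  -4  1   1  0  -1/2 ]
  [ 0   0  0   1  0     0 ]
  [ 0   0  0   0  1   1/2 ]
  [ 0   0  0  -1  0   1/2 ]
Add R2 to R4.
  [ 1  -4  1  1  0  -1/2 ]
  [ 0   0  0  1  0     0 ]
  [ 0   0  0  0  1   1/2 ]
  [ 0   0  0  0  0   1/2 ]
Multiply R4 by 2.
  [ 1  -4  1  1  0  -1/2 ]
  [ 0   0  0  1  0     0 ]
  [ 0   0  0  0  1   1/2 ]
  [ 0   0  0  0  0     1 ]
Subtract 1/2 times R4 from R3.
  [ 1  -4  1  1  0  -1/2 ]
  [ 0   0  0  1  0     0 ]
  [ 0   0  0  0  1     0 ]
  [ 0   0  0  0  0     1 ]
Add 1/2 times R4 to R1.
  [ 1  -4  1  1  0  0 ]
  [ 0   0  0  1  0  0 ]
  [ 0   0  0  0  1  0 ]
  [ 0   0  0  0  0  1 ]
Subtract R2 from R1.
  [ 1  -4  1  0  0  0 ]
  [ 0   0  0  1  0  0 ]
  [ 0   0  0  0  1  0 ]
  [ 0   0  0  0  0  1 ]

-4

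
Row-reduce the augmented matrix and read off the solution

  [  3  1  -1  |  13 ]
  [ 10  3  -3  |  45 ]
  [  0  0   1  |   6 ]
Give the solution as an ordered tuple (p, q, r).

(6, 1, 6)

ρ1 ← 1/3·ρ1
  [  1  1/3  -1/3  |  13/3 ]
  [ 10    3    -3  |    45 ]
  [  0    0     1  |     6 ]
ρ2 ← ρ2 − 10·ρ1
  [ 1   1/3  -1/3  |  13/3 ]
  [ 0  -1/3   1/3  |   5/3 ]
  [ 0     0     1  |     6 ]
ρ2 ← -3·ρ2
  [ 1  1/3  -1/3  |  13/3 ]
  [ 0    1    -1  |    -5 ]
  [ 0    0     1  |     6 ]
ρ2 ← ρ2 + ρ3
  [ 1  1/3  -1/3  |  13/3 ]
  [ 0    1     0  |     1 ]
  [ 0    0     1  |     6 ]
ρ1 ← ρ1 + 1/3·ρ3
  [ 1  1/3  0  |  19/3 ]
  [ 0    1  0  |     1 ]
  [ 0    0  1  |     6 ]
ρ1 ← ρ1 − 1/3·ρ2
  [ 1  0  0  |  6 ]
  [ 0  1  0  |  1 ]
  [ 0  0  1  |  6 ]
Reading off the last column: p = 6, q = 1, r = 6.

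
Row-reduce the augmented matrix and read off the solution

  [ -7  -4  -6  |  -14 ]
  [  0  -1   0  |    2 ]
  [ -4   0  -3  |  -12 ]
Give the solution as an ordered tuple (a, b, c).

Multiply r1 by -1/7.
  [  1  4/7  6/7  |    2 ]
  [  0   -1    0  |    2 ]
  [ -4    0   -3  |  -12 ]
Add 4 times r1 to r3.
  [ 1   4/7  6/7  |   2 ]
  [ 0    -1    0  |   2 ]
  [ 0  16/7  3/7  |  -4 ]
Multiply r2 by -1.
  [ 1   4/7  6/7  |   2 ]
  [ 0     1    0  |  -2 ]
  [ 0  16/7  3/7  |  -4 ]
Subtract 16/7 times r2 from r3.
  [ 1  4/7  6/7  |    2 ]
  [ 0    1    0  |   -2 ]
  [ 0    0  3/7  |  4/7 ]
Multiply r3 by 7/3.
  [ 1  4/7  6/7  |    2 ]
  [ 0    1    0  |   -2 ]
  [ 0    0    1  |  4/3 ]
Subtract 6/7 times r3 from r1.
  [ 1  4/7  0  |  6/7 ]
  [ 0    1  0  |   -2 ]
  [ 0    0  1  |  4/3 ]
Subtract 4/7 times r2 from r1.
  [ 1  0  0  |    2 ]
  [ 0  1  0  |   -2 ]
  [ 0  0  1  |  4/3 ]
Reading off the last column: a = 2, b = -2, c = 4/3.

(2, -2, 4/3)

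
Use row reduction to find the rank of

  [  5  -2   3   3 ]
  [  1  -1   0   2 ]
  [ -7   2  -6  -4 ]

Multiply ρ1 by 1/5.
Subtract ρ1 from ρ2.
Add 7 times ρ1 to ρ3.
Multiply ρ2 by -5/3.
Add 4/5 times ρ2 to ρ3.
Multiply ρ3 by -1.
Subtract ρ3 from ρ2.
Subtract 3/5 times ρ3 from ρ1.
Add 2/5 times ρ2 to ρ1.
The reduced form has 3 nonzero rows.

rank = 3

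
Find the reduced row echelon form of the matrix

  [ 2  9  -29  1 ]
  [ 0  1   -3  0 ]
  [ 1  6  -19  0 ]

[[1, 0, -1, 0], [0, 1, -3, 0], [0, 0, 0, 1]]

r1 → 1/2·r1
  [ 1  9/2  -29/2  1/2 ]
  [ 0    1     -3    0 ]
  [ 1    6    -19    0 ]
r3 → r3 − r1
  [ 1  9/2  -29/2   1/2 ]
  [ 0    1     -3     0 ]
  [ 0  3/2   -9/2  -1/2 ]
r3 → r3 − 3/2·r2
  [ 1  9/2  -29/2   1/2 ]
  [ 0    1     -3     0 ]
  [ 0    0      0  -1/2 ]
r3 → -2·r3
  [ 1  9/2  -29/2  1/2 ]
  [ 0    1     -3    0 ]
  [ 0    0      0    1 ]
r1 → r1 − 1/2·r3
  [ 1  9/2  -29/2  0 ]
  [ 0    1     -3  0 ]
  [ 0    0      0  1 ]
r1 → r1 − 9/2·r2
  [ 1  0  -1  0 ]
  [ 0  1  -3  0 ]
  [ 0  0   0  1 ]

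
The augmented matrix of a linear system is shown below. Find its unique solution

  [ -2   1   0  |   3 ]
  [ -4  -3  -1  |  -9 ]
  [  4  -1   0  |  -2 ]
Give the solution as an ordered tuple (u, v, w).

Multiply ρ1 by -1/2.
  [  1  -1/2   0  |  -3/2 ]
  [ -4    -3  -1  |    -9 ]
  [  4    -1   0  |    -2 ]
Add 4 times ρ1 to ρ2.
  [ 1  -1/2   0  |  -3/2 ]
  [ 0    -5  -1  |   -15 ]
  [ 4    -1   0  |    -2 ]
Subtract 4 times ρ1 from ρ3.
  [ 1  -1/2   0  |  -3/2 ]
  [ 0    -5  -1  |   -15 ]
  [ 0     1   0  |     4 ]
Multiply ρ2 by -1/5.
  [ 1  -1/2    0  |  -3/2 ]
  [ 0     1  1/5  |     3 ]
  [ 0     1    0  |     4 ]
Subtract ρ2 from ρ3.
  [ 1  -1/2     0  |  -3/2 ]
  [ 0     1   1/5  |     3 ]
  [ 0     0  -1/5  |     1 ]
Multiply ρ3 by -5.
  [ 1  -1/2    0  |  -3/2 ]
  [ 0     1  1/5  |     3 ]
  [ 0     0    1  |    -5 ]
Subtract 1/5 times ρ3 from ρ2.
  [ 1  -1/2  0  |  -3/2 ]
  [ 0     1  0  |     4 ]
  [ 0     0  1  |    -5 ]
Add 1/2 times ρ2 to ρ1.
  [ 1  0  0  |  1/2 ]
  [ 0  1  0  |    4 ]
  [ 0  0  1  |   -5 ]
Reading off the last column: u = 1/2, v = 4, w = -5.

(1/2, 4, -5)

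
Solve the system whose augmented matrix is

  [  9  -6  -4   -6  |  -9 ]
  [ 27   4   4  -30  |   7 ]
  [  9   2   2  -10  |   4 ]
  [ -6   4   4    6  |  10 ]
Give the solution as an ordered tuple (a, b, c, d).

r1 → 1/9·r1
  [  1  -2/3  -4/9  -2/3  |  -1 ]
  [ 27     4     4   -30  |   7 ]
  [  9     2     2   -10  |   4 ]
  [ -6     4     4     6  |  10 ]
r2 → r2 − 27·r1
  [  1  -2/3  -4/9  -2/3  |  -1 ]
  [  0    22    16   -12  |  34 ]
  [  9     2     2   -10  |   4 ]
  [ -6     4     4     6  |  10 ]
r3 → r3 − 9·r1
  [  1  -2/3  -4/9  -2/3  |  -1 ]
  [  0    22    16   -12  |  34 ]
  [  0     8     6    -4  |  13 ]
  [ -6     4     4     6  |  10 ]
r4 → r4 + 6·r1
  [ 1  -2/3  -4/9  -2/3  |  -1 ]
  [ 0    22    16   -12  |  34 ]
  [ 0     8     6    -4  |  13 ]
  [ 0     0   4/3     2  |   4 ]
r2 → 1/22·r2
  [ 1  -2/3  -4/9   -2/3  |     -1 ]
  [ 0     1  8/11  -6/11  |  17/11 ]
  [ 0     8     6     -4  |     13 ]
  [ 0     0   4/3      2  |      4 ]
r3 → r3 − 8·r2
  [ 1  -2/3  -4/9   -2/3  |     -1 ]
  [ 0     1  8/11  -6/11  |  17/11 ]
  [ 0     0  2/11   4/11  |   7/11 ]
  [ 0     0   4/3      2  |      4 ]
r3 → 11/2·r3
  [ 1  -2/3  -4/9   -2/3  |     -1 ]
  [ 0     1  8/11  -6/11  |  17/11 ]
  [ 0     0     1      2  |    7/2 ]
  [ 0     0   4/3      2  |      4 ]
r4 → r4 − 4/3·r3
  [ 1  -2/3  -4/9   -2/3  |     -1 ]
  [ 0     1  8/11  -6/11  |  17/11 ]
  [ 0     0     1      2  |    7/2 ]
  [ 0     0     0   -2/3  |   -2/3 ]
r4 → -3/2·r4
  [ 1  -2/3  -4/9   -2/3  |     -1 ]
  [ 0     1  8/11  -6/11  |  17/11 ]
  [ 0     0     1      2  |    7/2 ]
  [ 0     0     0      1  |      1 ]
r3 → r3 − 2·r4
  [ 1  -2/3  -4/9   -2/3  |     -1 ]
  [ 0     1  8/11  -6/11  |  17/11 ]
  [ 0     0     1      0  |    3/2 ]
  [ 0     0     0      1  |      1 ]
r2 → r2 + 6/11·r4
  [ 1  -2/3  -4/9  -2/3  |     -1 ]
  [ 0     1  8/11     0  |  23/11 ]
  [ 0     0     1     0  |    3/2 ]
  [ 0     0     0     1  |      1 ]
r1 → r1 + 2/3·r4
  [ 1  -2/3  -4/9  0  |   -1/3 ]
  [ 0     1  8/11  0  |  23/11 ]
  [ 0     0     1  0  |    3/2 ]
  [ 0     0     0  1  |      1 ]
r2 → r2 − 8/11·r3
  [ 1  -2/3  -4/9  0  |  -1/3 ]
  [ 0     1     0  0  |     1 ]
  [ 0     0     1  0  |   3/2 ]
  [ 0     0     0  1  |     1 ]
r1 → r1 + 4/9·r3
  [ 1  -2/3  0  0  |  1/3 ]
  [ 0     1  0  0  |    1 ]
  [ 0     0  1  0  |  3/2 ]
  [ 0     0  0  1  |    1 ]
r1 → r1 + 2/3·r2
  [ 1  0  0  0  |    1 ]
  [ 0  1  0  0  |    1 ]
  [ 0  0  1  0  |  3/2 ]
  [ 0  0  0  1  |    1 ]
Reading off the last column: a = 1, b = 1, c = 3/2, d = 1.

(1, 1, 3/2, 1)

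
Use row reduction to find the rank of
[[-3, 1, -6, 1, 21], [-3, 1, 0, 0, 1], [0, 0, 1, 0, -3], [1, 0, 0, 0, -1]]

R1 := -1/3·R1
R2 := R2 + 3·R1
R4 := R4 − R1
R2 <-> R4
R2 := 3·R2
R4 := R4 − 6·R3
R4 := -1·R4
R2 := R2 − R4
R1 := R1 + 1/3·R4
R2 := R2 + 6·R3
R1 := R1 − 2·R3
R1 := R1 + 1/3·R2
The reduced form has 4 nonzero rows.

rank = 4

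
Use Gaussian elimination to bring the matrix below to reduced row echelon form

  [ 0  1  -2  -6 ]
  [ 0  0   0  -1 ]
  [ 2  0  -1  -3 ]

[[1, 0, -1/2, 0], [0, 1, -2, 0], [0, 0, 0, 1]]

R1 <-> R3
  [ 2  0  -1  -3 ]
  [ 0  0   0  -1 ]
  [ 0  1  -2  -6 ]
R1 ← 1/2·R1
  [ 1  0  -1/2  -3/2 ]
  [ 0  0     0    -1 ]
  [ 0  1    -2    -6 ]
R2 <-> R3
  [ 1  0  -1/2  -3/2 ]
  [ 0  1    -2    -6 ]
  [ 0  0     0    -1 ]
R3 ← -1·R3
  [ 1  0  -1/2  -3/2 ]
  [ 0  1    -2    -6 ]
  [ 0  0     0     1 ]
R2 ← R2 + 6·R3
  [ 1  0  -1/2  -3/2 ]
  [ 0  1    -2     0 ]
  [ 0  0     0     1 ]
R1 ← R1 + 3/2·R3
  [ 1  0  -1/2  0 ]
  [ 0  1    -2  0 ]
  [ 0  0     0  1 ]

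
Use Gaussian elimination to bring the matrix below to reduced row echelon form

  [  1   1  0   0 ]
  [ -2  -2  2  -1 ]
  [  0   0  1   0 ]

[[1, 1, 0, 0], [0, 0, 1, 0], [0, 0, 0, 1]]

Add 2 times R1 to R2.
  [ 1  1  0   0 ]
  [ 0  0  2  -1 ]
  [ 0  0  1   0 ]
Multiply R2 by 1/2.
  [ 1  1  0     0 ]
  [ 0  0  1  -1/2 ]
  [ 0  0  1     0 ]
Subtract R2 from R3.
  [ 1  1  0     0 ]
  [ 0  0  1  -1/2 ]
  [ 0  0  0   1/2 ]
Multiply R3 by 2.
  [ 1  1  0     0 ]
  [ 0  0  1  -1/2 ]
  [ 0  0  0     1 ]
Add 1/2 times R3 to R2.
  [ 1  1  0  0 ]
  [ 0  0  1  0 ]
  [ 0  0  0  1 ]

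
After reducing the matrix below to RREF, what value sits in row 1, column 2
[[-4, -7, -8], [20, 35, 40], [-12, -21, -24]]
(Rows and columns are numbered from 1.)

ρ1 → -1/4·ρ1
  [   1  7/4    2 ]
  [  20   35   40 ]
  [ -12  -21  -24 ]
ρ2 → ρ2 − 20·ρ1
  [   1  7/4    2 ]
  [   0    0    0 ]
  [ -12  -21  -24 ]
ρ3 → ρ3 + 12·ρ1
  [ 1  7/4  2 ]
  [ 0    0  0 ]
  [ 0    0  0 ]

7/4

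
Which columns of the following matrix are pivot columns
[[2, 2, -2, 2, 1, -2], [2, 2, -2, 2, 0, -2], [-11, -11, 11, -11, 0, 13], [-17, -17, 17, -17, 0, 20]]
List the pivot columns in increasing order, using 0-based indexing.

0, 4, 5

r1 ← 1/2·r1
r2 ← r2 − 2·r1
r3 ← r3 + 11·r1
r4 ← r4 + 17·r1
r2 ← -1·r2
r3 ← r3 − 11/2·r2
r4 ← r4 − 17/2·r2
r3 ← 1/2·r3
r4 ← r4 − 3·r3
r1 ← r1 + r3
r1 ← r1 − 1/2·r2
Pivot columns are the columns containing a leading 1.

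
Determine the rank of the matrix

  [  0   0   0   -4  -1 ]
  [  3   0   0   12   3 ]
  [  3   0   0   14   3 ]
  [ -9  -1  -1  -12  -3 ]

rank = 4

ρ1 <=> ρ2
ρ1 → 1/3·ρ1
ρ3 → ρ3 − 3·ρ1
ρ4 → ρ4 + 9·ρ1
ρ2 <=> ρ4
ρ2 → -1·ρ2
ρ3 → 1/2·ρ3
ρ4 → ρ4 + 4·ρ3
ρ4 → -1·ρ4
ρ2 → ρ2 + 6·ρ4
ρ1 → ρ1 − ρ4
ρ2 → ρ2 + 24·ρ3
ρ1 → ρ1 − 4·ρ3
The reduced form has 4 nonzero rows.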